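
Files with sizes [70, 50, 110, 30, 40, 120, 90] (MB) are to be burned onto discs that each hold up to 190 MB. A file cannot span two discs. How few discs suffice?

3

Total = 120 + 110 + 90 + 70 + 50 + 40 + 30 = 510 MB.
Lower bound: ⌈510/190⌉ = 3 discs.
A packing using 3 discs:
  disc 1: 120 + 70 = 190
  disc 2: 110 + 50 + 30 = 190
  disc 3: 90 + 40 = 130
This matches the lower bound, so 3 is optimal.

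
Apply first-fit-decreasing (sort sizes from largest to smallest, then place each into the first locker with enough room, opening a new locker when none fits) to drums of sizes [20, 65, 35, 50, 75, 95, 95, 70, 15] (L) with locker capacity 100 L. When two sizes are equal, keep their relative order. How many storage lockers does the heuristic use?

6

Sorted descending: 95, 95, 75, 70, 65, 50, 35, 20, 15.
  95 → locker 1 (new)  [load 95/100]
  95 → locker 2 (new)  [load 95/100]
  75 → locker 3 (new)  [load 75/100]
  70 → locker 4 (new)  [load 70/100]
  65 → locker 5 (new)  [load 65/100]
  50 → locker 6 (new)  [load 50/100]
  35 → locker 5  [load 100/100]
  20 → locker 3  [load 95/100]
  15 → locker 4  [load 85/100]
6 storage lockers opened.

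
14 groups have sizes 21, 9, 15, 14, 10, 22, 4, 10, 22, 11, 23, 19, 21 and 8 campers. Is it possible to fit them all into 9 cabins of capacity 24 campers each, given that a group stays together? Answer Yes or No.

Total = 209 campers; ⌈209/24⌉ = 9.
The bound of 9 does not rule out 9, but exhaustive search shows no assignment into 9 cabins of capacity 24 campers exists — the minimum is 10.

No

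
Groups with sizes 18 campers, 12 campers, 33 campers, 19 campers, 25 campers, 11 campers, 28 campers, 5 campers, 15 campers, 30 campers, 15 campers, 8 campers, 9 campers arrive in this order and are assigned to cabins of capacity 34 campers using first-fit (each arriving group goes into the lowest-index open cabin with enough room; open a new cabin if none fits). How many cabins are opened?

  18 → cabin 1 (new)  [load 18/34]
  12 → cabin 1  [load 30/34]
  33 → cabin 2 (new)  [load 33/34]
  19 → cabin 3 (new)  [load 19/34]
  25 → cabin 4 (new)  [load 25/34]
  11 → cabin 3  [load 30/34]
  28 → cabin 5 (new)  [load 28/34]
  5 → cabin 4  [load 30/34]
  15 → cabin 6 (new)  [load 15/34]
  30 → cabin 7 (new)  [load 30/34]
  15 → cabin 6  [load 30/34]
  8 → cabin 8 (new)  [load 8/34]
  9 → cabin 8  [load 17/34]
8 cabins opened.

8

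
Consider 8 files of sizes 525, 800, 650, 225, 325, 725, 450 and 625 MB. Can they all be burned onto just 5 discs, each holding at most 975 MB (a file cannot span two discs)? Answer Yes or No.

Yes

A valid assignment using 5 discs:
  disc 1: 800 = 800
  disc 2: 725 + 225 = 950
  disc 3: 650 + 325 = 975
  disc 4: 625 = 625
  disc 5: 525 + 450 = 975
Every load is within 975 MB, so 5 discs suffice.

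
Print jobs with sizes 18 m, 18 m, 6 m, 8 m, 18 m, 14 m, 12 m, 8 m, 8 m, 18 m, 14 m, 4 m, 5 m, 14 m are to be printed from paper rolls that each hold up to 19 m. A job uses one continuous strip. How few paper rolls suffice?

10

Total = 18 + 18 + 18 + 18 + 14 + 14 + 14 + 12 + 8 + 8 + 8 + 6 + 5 + 4 = 165 m.
Lower bound: ⌈165/19⌉ = 9 paper rolls.
A packing using 10 paper rolls:
  roll 1: 18 = 18
  roll 2: 18 = 18
  roll 3: 18 = 18
  roll 4: 18 = 18
  roll 5: 14 + 5 = 19
  roll 6: 14 + 4 = 18
  roll 7: 14 = 14
  roll 8: 12 + 6 = 18
  roll 9: 8 + 8 = 16
  roll 10: 8 = 8
No arrangement into 9 paper rolls stays within capacity, so 10 is optimal.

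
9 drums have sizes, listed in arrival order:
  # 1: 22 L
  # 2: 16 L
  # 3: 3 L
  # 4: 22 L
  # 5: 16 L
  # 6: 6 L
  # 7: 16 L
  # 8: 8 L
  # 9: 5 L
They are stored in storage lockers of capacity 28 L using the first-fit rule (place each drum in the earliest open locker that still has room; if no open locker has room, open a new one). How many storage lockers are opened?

  22 → locker 1 (new)  [load 22/28]
  16 → locker 2 (new)  [load 16/28]
  3 → locker 1  [load 25/28]
  22 → locker 3 (new)  [load 22/28]
  16 → locker 4 (new)  [load 16/28]
  6 → locker 2  [load 22/28]
  16 → locker 5 (new)  [load 16/28]
  8 → locker 4  [load 24/28]
  5 → locker 2  [load 27/28]
5 storage lockers opened.

5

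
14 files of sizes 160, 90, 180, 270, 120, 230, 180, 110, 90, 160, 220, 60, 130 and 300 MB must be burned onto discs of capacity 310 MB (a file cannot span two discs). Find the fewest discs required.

Total = 300 + 270 + 230 + 220 + 180 + 180 + 160 + 160 + 130 + 120 + 110 + 90 + 90 + 60 = 2300 MB.
Lower bound: ⌈2300/310⌉ = 8 discs.
A packing using 8 discs:
  disc 1: 300 = 300
  disc 2: 270 = 270
  disc 3: 230 + 60 = 290
  disc 4: 220 + 90 = 310
  disc 5: 180 + 130 = 310
  disc 6: 180 + 120 = 300
  disc 7: 160 + 110 = 270
  disc 8: 160 + 90 = 250
This matches the lower bound, so 8 is optimal.

8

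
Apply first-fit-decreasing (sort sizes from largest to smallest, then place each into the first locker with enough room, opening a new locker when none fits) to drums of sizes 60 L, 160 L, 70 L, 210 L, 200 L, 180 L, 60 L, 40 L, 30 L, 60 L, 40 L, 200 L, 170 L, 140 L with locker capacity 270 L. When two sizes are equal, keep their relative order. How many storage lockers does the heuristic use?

7

Sorted descending: 210, 200, 200, 180, 170, 160, 140, 70, 60, 60, 60, 40, 40, 30.
  210 → locker 1 (new)  [load 210/270]
  200 → locker 2 (new)  [load 200/270]
  200 → locker 3 (new)  [load 200/270]
  180 → locker 4 (new)  [load 180/270]
  170 → locker 5 (new)  [load 170/270]
  160 → locker 6 (new)  [load 160/270]
  140 → locker 7 (new)  [load 140/270]
  70 → locker 2  [load 270/270]
  60 → locker 1  [load 270/270]
  60 → locker 3  [load 260/270]
  60 → locker 4  [load 240/270]
  40 → locker 5  [load 210/270]
  40 → locker 5  [load 250/270]
  30 → locker 4  [load 270/270]
7 storage lockers opened.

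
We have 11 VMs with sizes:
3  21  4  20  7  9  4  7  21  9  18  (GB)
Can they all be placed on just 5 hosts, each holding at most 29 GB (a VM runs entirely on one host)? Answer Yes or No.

A valid assignment using 5 hosts:
  host 1: 21 + 7 = 28
  host 2: 21 + 7 = 28
  host 3: 20 + 9 = 29
  host 4: 18 + 9 = 27
  host 5: 4 + 4 + 3 = 11
Every load is within 29 GB, so 5 hosts suffice.

Yes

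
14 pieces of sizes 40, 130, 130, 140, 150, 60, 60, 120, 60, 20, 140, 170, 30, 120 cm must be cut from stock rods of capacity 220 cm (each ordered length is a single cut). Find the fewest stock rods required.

8

Total = 170 + 150 + 140 + 140 + 130 + 130 + 120 + 120 + 60 + 60 + 60 + 40 + 30 + 20 = 1370 cm.
Lower bound: ⌈1370/220⌉ = 7 stock rods.
Also, 8 pieces each exceed 110 cm, and no two of those can share a stock rod, so at least 8 stock rods are needed.
A packing using 8 stock rods:
  stock rod 1: 170 + 40 = 210
  stock rod 2: 150 + 60 = 210
  stock rod 3: 140 + 60 + 20 = 220
  stock rod 4: 140 + 60 = 200
  stock rod 5: 130 + 30 = 160
  stock rod 6: 130 = 130
  stock rod 7: 120 = 120
  stock rod 8: 120 = 120
This matches the lower bound, so 8 is optimal.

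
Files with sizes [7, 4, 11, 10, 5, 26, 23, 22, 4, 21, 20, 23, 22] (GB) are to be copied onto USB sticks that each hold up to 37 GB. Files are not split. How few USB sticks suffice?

Total = 26 + 23 + 23 + 22 + 22 + 21 + 20 + 11 + 10 + 7 + 5 + 4 + 4 = 198 GB.
Lower bound: ⌈198/37⌉ = 6 USB sticks.
Also, 7 files each exceed 37/2 GB, and no two of those can share a USB stick, so at least 7 USB sticks are needed.
A packing using 7 USB sticks:
  USB stick 1: 26 + 11 = 37
  USB stick 2: 23 + 10 + 4 = 37
  USB stick 3: 23 + 7 + 5 = 35
  USB stick 4: 22 + 4 = 26
  USB stick 5: 22 = 22
  USB stick 6: 21 = 21
  USB stick 7: 20 = 20
This matches the lower bound, so 7 is optimal.

7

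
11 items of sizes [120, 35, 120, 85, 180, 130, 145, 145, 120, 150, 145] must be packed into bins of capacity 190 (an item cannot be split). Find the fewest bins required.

10

Total = 180 + 150 + 145 + 145 + 145 + 130 + 120 + 120 + 120 + 85 + 35 = 1375.
Lower bound: ⌈1375/190⌉ = 8 bins.
Also, 9 items each exceed 95, and no two of those can share a bin, so at least 9 bins are needed.
A packing using 10 bins:
  bin 1: 180 = 180
  bin 2: 150 + 35 = 185
  bin 3: 145 = 145
  bin 4: 145 = 145
  bin 5: 145 = 145
  bin 6: 130 = 130
  bin 7: 120 = 120
  bin 8: 120 = 120
  bin 9: 120 = 120
  bin 10: 85 = 85
No arrangement into 9 bins stays within capacity, so 10 is optimal.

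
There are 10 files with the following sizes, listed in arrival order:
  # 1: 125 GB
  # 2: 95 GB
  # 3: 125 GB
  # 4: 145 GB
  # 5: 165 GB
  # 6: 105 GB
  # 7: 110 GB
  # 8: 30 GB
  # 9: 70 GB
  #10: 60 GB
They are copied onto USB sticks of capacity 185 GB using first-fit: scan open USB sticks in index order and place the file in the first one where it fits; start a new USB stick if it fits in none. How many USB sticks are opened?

7

  125 → USB stick 1 (new)  [load 125/185]
  95 → USB stick 2 (new)  [load 95/185]
  125 → USB stick 3 (new)  [load 125/185]
  145 → USB stick 4 (new)  [load 145/185]
  165 → USB stick 5 (new)  [load 165/185]
  105 → USB stick 6 (new)  [load 105/185]
  110 → USB stick 7 (new)  [load 110/185]
  30 → USB stick 1  [load 155/185]
  70 → USB stick 2  [load 165/185]
  60 → USB stick 3  [load 185/185]
7 USB sticks opened.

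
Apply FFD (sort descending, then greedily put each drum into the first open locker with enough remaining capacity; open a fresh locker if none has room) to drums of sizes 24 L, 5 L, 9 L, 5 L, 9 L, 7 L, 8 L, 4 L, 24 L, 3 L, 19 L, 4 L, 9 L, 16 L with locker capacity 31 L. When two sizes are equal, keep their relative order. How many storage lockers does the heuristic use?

Sorted descending: 24, 24, 19, 16, 9, 9, 9, 8, 7, 5, 5, 4, 4, 3.
  24 → locker 1 (new)  [load 24/31]
  24 → locker 2 (new)  [load 24/31]
  19 → locker 3 (new)  [load 19/31]
  16 → locker 4 (new)  [load 16/31]
  9 → locker 3  [load 28/31]
  9 → locker 4  [load 25/31]
  9 → locker 5 (new)  [load 9/31]
  8 → locker 5  [load 17/31]
  7 → locker 1  [load 31/31]
  5 → locker 2  [load 29/31]
  5 → locker 4  [load 30/31]
  4 → locker 5  [load 21/31]
  4 → locker 5  [load 25/31]
  3 → locker 3  [load 31/31]
5 storage lockers opened.

5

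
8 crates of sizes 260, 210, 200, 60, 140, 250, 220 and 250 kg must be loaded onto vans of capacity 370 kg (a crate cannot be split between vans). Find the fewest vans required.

6

Total = 260 + 250 + 250 + 220 + 210 + 200 + 140 + 60 = 1590 kg.
Lower bound: ⌈1590/370⌉ = 5 vans.
Also, 6 crates each exceed 185 kg, and no two of those can share a van, so at least 6 vans are needed.
A packing using 6 vans:
  van 1: 260 + 60 = 320
  van 2: 250 = 250
  van 3: 250 = 250
  van 4: 220 + 140 = 360
  van 5: 210 = 210
  van 6: 200 = 200
This matches the lower bound, so 6 is optimal.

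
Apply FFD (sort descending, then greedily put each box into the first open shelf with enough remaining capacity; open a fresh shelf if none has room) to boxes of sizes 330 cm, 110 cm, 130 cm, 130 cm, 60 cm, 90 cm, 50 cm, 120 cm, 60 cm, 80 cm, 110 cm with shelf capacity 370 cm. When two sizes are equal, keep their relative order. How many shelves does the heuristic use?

Sorted descending: 330, 130, 130, 120, 110, 110, 90, 80, 60, 60, 50.
  330 → shelf 1 (new)  [load 330/370]
  130 → shelf 2 (new)  [load 130/370]
  130 → shelf 2  [load 260/370]
  120 → shelf 3 (new)  [load 120/370]
  110 → shelf 2  [load 370/370]
  110 → shelf 3  [load 230/370]
  90 → shelf 3  [load 320/370]
  80 → shelf 4 (new)  [load 80/370]
  60 → shelf 4  [load 140/370]
  60 → shelf 4  [load 200/370]
  50 → shelf 3  [load 370/370]
4 shelves opened.

4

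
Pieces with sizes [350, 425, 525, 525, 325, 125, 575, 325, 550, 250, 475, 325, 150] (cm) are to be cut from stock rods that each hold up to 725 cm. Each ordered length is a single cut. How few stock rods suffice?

Total = 575 + 550 + 525 + 525 + 475 + 425 + 350 + 325 + 325 + 325 + 250 + 150 + 125 = 4925 cm.
Lower bound: ⌈4925/725⌉ = 7 stock rods.
A packing using 8 stock rods:
  stock rod 1: 575 + 150 = 725
  stock rod 2: 550 + 125 = 675
  stock rod 3: 525 = 525
  stock rod 4: 525 = 525
  stock rod 5: 475 + 250 = 725
  stock rod 6: 425 = 425
  stock rod 7: 350 + 325 = 675
  stock rod 8: 325 + 325 = 650
No arrangement into 7 stock rods stays within capacity, so 8 is optimal.

8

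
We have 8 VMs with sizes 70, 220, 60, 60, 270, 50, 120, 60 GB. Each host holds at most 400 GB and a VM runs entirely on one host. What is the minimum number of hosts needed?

Total = 270 + 220 + 120 + 70 + 60 + 60 + 60 + 50 = 910 GB.
Lower bound: ⌈910/400⌉ = 3 hosts.
A packing using 3 hosts:
  host 1: 270 + 120 = 390
  host 2: 220 + 70 + 60 + 50 = 400
  host 3: 60 + 60 = 120
This matches the lower bound, so 3 is optimal.

3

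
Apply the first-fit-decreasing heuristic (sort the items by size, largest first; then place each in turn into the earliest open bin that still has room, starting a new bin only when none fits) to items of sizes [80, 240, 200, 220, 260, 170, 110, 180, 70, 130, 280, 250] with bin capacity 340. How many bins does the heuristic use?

8

Sorted descending: 280, 260, 250, 240, 220, 200, 180, 170, 130, 110, 80, 70.
  280 → bin 1 (new)  [load 280/340]
  260 → bin 2 (new)  [load 260/340]
  250 → bin 3 (new)  [load 250/340]
  240 → bin 4 (new)  [load 240/340]
  220 → bin 5 (new)  [load 220/340]
  200 → bin 6 (new)  [load 200/340]
  180 → bin 7 (new)  [load 180/340]
  170 → bin 8 (new)  [load 170/340]
  130 → bin 6  [load 330/340]
  110 → bin 5  [load 330/340]
  80 → bin 2  [load 340/340]
  70 → bin 3  [load 320/340]
8 bins opened.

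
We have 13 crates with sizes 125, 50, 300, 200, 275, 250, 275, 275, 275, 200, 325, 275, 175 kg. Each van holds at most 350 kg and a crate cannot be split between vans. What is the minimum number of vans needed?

11

Total = 325 + 300 + 275 + 275 + 275 + 275 + 275 + 250 + 200 + 200 + 175 + 125 + 50 = 3000 kg.
Lower bound: ⌈3000/350⌉ = 9 vans.
Also, 10 crates each exceed 175 kg, and no two of those can share a van, so at least 10 vans are needed.
A packing using 11 vans:
  van 1: 325 = 325
  van 2: 300 + 50 = 350
  van 3: 275 = 275
  van 4: 275 = 275
  van 5: 275 = 275
  van 6: 275 = 275
  van 7: 275 = 275
  van 8: 250 = 250
  van 9: 200 + 125 = 325
  van 10: 200 = 200
  van 11: 175 = 175
No arrangement into 10 vans stays within capacity, so 11 is optimal.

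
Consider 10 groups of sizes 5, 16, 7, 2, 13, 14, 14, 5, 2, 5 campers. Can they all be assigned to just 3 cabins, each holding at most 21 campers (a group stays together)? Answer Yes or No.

Total = 83 campers; ⌈83/21⌉ = 4.
At least 4 cabins are required, but only 3 are allowed.

No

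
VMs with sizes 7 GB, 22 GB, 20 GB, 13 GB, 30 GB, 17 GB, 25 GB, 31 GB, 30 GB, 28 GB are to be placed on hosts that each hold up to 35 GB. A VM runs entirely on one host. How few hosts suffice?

Total = 31 + 30 + 30 + 28 + 25 + 22 + 20 + 17 + 13 + 7 = 223 GB.
Lower bound: ⌈223/35⌉ = 7 hosts.
A packing using 8 hosts:
  host 1: 31 = 31
  host 2: 30 = 30
  host 3: 30 = 30
  host 4: 28 + 7 = 35
  host 5: 25 = 25
  host 6: 22 + 13 = 35
  host 7: 20 = 20
  host 8: 17 = 17
No arrangement into 7 hosts stays within capacity, so 8 is optimal.

8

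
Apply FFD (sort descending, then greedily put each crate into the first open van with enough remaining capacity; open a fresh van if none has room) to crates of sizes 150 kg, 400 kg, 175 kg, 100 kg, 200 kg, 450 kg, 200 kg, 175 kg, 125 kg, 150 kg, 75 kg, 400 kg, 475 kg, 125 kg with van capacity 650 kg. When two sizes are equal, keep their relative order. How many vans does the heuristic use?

Sorted descending: 475, 450, 400, 400, 200, 200, 175, 175, 150, 150, 125, 125, 100, 75.
  475 → van 1 (new)  [load 475/650]
  450 → van 2 (new)  [load 450/650]
  400 → van 3 (new)  [load 400/650]
  400 → van 4 (new)  [load 400/650]
  200 → van 2  [load 650/650]
  200 → van 3  [load 600/650]
  175 → van 1  [load 650/650]
  175 → van 4  [load 575/650]
  150 → van 5 (new)  [load 150/650]
  150 → van 5  [load 300/650]
  125 → van 5  [load 425/650]
  125 → van 5  [load 550/650]
  100 → van 5  [load 650/650]
  75 → van 4  [load 650/650]
5 vans opened.

5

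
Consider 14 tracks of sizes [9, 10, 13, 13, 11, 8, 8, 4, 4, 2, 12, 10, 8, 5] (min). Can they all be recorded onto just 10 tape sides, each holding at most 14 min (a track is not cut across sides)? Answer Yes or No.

A valid assignment using 10 tape sides:
  side 1: 13 = 13
  side 2: 13 = 13
  side 3: 12 + 2 = 14
  side 4: 11 = 11
  side 5: 10 + 4 = 14
  side 6: 10 + 4 = 14
  side 7: 9 + 5 = 14
  side 8: 8 = 8
  side 9: 8 = 8
  side 10: 8 = 8
Every load is within 14 min, so 10 tape sides suffice.

Yes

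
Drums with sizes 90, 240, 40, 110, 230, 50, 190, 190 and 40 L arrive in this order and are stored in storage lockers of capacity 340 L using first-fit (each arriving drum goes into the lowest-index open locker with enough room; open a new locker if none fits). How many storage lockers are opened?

5

  90 → locker 1 (new)  [load 90/340]
  240 → locker 1  [load 330/340]
  40 → locker 2 (new)  [load 40/340]
  110 → locker 2  [load 150/340]
  230 → locker 3 (new)  [load 230/340]
  50 → locker 2  [load 200/340]
  190 → locker 4 (new)  [load 190/340]
  190 → locker 5 (new)  [load 190/340]
  40 → locker 2  [load 240/340]
5 storage lockers opened.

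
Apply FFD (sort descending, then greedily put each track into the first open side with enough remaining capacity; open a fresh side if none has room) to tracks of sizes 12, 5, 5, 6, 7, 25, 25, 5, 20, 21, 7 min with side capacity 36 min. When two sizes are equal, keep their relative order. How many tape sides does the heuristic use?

Sorted descending: 25, 25, 21, 20, 12, 7, 7, 6, 5, 5, 5.
  25 → side 1 (new)  [load 25/36]
  25 → side 2 (new)  [load 25/36]
  21 → side 3 (new)  [load 21/36]
  20 → side 4 (new)  [load 20/36]
  12 → side 3  [load 33/36]
  7 → side 1  [load 32/36]
  7 → side 2  [load 32/36]
  6 → side 4  [load 26/36]
  5 → side 4  [load 31/36]
  5 → side 4  [load 36/36]
  5 → side 5 (new)  [load 5/36]
5 tape sides opened.

5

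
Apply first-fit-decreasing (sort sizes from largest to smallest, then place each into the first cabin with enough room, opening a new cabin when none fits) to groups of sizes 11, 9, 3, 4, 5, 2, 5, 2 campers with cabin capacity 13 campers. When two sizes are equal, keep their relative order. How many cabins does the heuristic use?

4

Sorted descending: 11, 9, 5, 5, 4, 3, 2, 2.
  11 → cabin 1 (new)  [load 11/13]
  9 → cabin 2 (new)  [load 9/13]
  5 → cabin 3 (new)  [load 5/13]
  5 → cabin 3  [load 10/13]
  4 → cabin 2  [load 13/13]
  3 → cabin 3  [load 13/13]
  2 → cabin 1  [load 13/13]
  2 → cabin 4 (new)  [load 2/13]
4 cabins opened.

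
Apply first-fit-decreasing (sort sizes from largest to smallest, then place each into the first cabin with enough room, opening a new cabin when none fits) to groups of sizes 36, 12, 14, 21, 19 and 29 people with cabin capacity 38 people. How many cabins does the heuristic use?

4

Sorted descending: 36, 29, 21, 19, 14, 12.
  36 → cabin 1 (new)  [load 36/38]
  29 → cabin 2 (new)  [load 29/38]
  21 → cabin 3 (new)  [load 21/38]
  19 → cabin 4 (new)  [load 19/38]
  14 → cabin 3  [load 35/38]
  12 → cabin 4  [load 31/38]
4 cabins opened.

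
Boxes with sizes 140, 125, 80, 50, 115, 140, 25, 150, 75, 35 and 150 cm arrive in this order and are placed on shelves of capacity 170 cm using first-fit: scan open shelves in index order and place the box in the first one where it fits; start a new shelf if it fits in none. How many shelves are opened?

  140 → shelf 1 (new)  [load 140/170]
  125 → shelf 2 (new)  [load 125/170]
  80 → shelf 3 (new)  [load 80/170]
  50 → shelf 3  [load 130/170]
  115 → shelf 4 (new)  [load 115/170]
  140 → shelf 5 (new)  [load 140/170]
  25 → shelf 1  [load 165/170]
  150 → shelf 6 (new)  [load 150/170]
  75 → shelf 7 (new)  [load 75/170]
  35 → shelf 2  [load 160/170]
  150 → shelf 8 (new)  [load 150/170]
8 shelves opened.

8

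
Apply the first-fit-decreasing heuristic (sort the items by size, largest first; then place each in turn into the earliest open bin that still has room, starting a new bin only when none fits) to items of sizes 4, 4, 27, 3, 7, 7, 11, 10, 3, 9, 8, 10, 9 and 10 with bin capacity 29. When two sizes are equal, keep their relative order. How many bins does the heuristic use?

5

Sorted descending: 27, 11, 10, 10, 10, 9, 9, 8, 7, 7, 4, 4, 3, 3.
  27 → bin 1 (new)  [load 27/29]
  11 → bin 2 (new)  [load 11/29]
  10 → bin 2  [load 21/29]
  10 → bin 3 (new)  [load 10/29]
  10 → bin 3  [load 20/29]
  9 → bin 3  [load 29/29]
  9 → bin 4 (new)  [load 9/29]
  8 → bin 2  [load 29/29]
  7 → bin 4  [load 16/29]
  7 → bin 4  [load 23/29]
  4 → bin 4  [load 27/29]
  4 → bin 5 (new)  [load 4/29]
  3 → bin 5  [load 7/29]
  3 → bin 5  [load 10/29]
5 bins opened.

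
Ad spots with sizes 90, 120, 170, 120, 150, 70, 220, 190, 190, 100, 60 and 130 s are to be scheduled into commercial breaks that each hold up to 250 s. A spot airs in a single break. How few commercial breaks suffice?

7

Total = 220 + 190 + 190 + 170 + 150 + 130 + 120 + 120 + 100 + 90 + 70 + 60 = 1610 s.
Lower bound: ⌈1610/250⌉ = 7 commercial breaks.
A packing using 7 commercial breaks:
  break 1: 220 = 220
  break 2: 190 + 60 = 250
  break 3: 190 = 190
  break 4: 170 + 70 = 240
  break 5: 150 + 100 = 250
  break 6: 130 + 120 = 250
  break 7: 120 + 90 = 210
This matches the lower bound, so 7 is optimal.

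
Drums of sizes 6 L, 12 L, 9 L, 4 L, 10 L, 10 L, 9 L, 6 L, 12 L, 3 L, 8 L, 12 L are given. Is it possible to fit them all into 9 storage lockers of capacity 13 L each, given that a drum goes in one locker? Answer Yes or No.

Yes

A valid assignment using 9 storage lockers:
  locker 1: 12 = 12
  locker 2: 12 = 12
  locker 3: 12 = 12
  locker 4: 10 + 3 = 13
  locker 5: 10 = 10
  locker 6: 9 + 4 = 13
  locker 7: 9 = 9
  locker 8: 8 = 8
  locker 9: 6 + 6 = 12
Every load is within 13 L, so 9 storage lockers suffice.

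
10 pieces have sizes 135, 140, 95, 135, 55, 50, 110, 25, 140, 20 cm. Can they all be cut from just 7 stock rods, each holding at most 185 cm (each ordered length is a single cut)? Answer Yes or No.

Yes

A valid assignment using 6 stock rods:
  stock rod 1: 140 + 25 + 20 = 185
  stock rod 2: 140 = 140
  stock rod 3: 135 + 50 = 185
  stock rod 4: 135 = 135
  stock rod 5: 110 + 55 = 165
  stock rod 6: 95 = 95
That uses only 6 ≤ 7, so 7 stock rods are enough.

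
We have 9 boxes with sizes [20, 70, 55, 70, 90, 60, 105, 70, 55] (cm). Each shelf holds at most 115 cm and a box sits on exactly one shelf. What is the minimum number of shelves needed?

7

Total = 105 + 90 + 70 + 70 + 70 + 60 + 55 + 55 + 20 = 595 cm.
Lower bound: ⌈595/115⌉ = 6 shelves.
A packing using 7 shelves:
  shelf 1: 105 = 105
  shelf 2: 90 + 20 = 110
  shelf 3: 70 = 70
  shelf 4: 70 = 70
  shelf 5: 70 = 70
  shelf 6: 60 + 55 = 115
  shelf 7: 55 = 55
No arrangement into 6 shelves stays within capacity, so 7 is optimal.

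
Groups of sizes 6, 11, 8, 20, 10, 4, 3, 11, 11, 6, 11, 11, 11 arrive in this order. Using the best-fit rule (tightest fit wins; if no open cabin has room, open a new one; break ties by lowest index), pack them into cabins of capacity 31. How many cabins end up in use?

5

  6 → cabin 1 (new)  [load 6/31]
  11 → cabin 1  [load 17/31]
  8 → cabin 1  [load 25/31]
  20 → cabin 2 (new)  [load 20/31]
  10 → cabin 2  [load 30/31]
  4 → cabin 1  [load 29/31]
  3 → cabin 3 (new)  [load 3/31]
  11 → cabin 3  [load 14/31]
  11 → cabin 3  [load 25/31]
  6 → cabin 3  [load 31/31]
  11 → cabin 4 (new)  [load 11/31]
  11 → cabin 4  [load 22/31]
  11 → cabin 5 (new)  [load 11/31]
5 cabins opened.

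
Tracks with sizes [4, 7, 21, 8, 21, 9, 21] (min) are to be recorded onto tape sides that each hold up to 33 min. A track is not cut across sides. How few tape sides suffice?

Total = 21 + 21 + 21 + 9 + 8 + 7 + 4 = 91 min.
Lower bound: ⌈91/33⌉ = 3 tape sides.
A packing using 3 tape sides:
  side 1: 21 + 9 = 30
  side 2: 21 + 8 + 4 = 33
  side 3: 21 + 7 = 28
This matches the lower bound, so 3 is optimal.

3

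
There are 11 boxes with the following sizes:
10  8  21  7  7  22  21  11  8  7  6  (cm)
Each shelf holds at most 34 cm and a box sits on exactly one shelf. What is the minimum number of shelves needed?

Total = 22 + 21 + 21 + 11 + 10 + 8 + 8 + 7 + 7 + 7 + 6 = 128 cm.
Lower bound: ⌈128/34⌉ = 4 shelves.
A packing using 4 shelves:
  shelf 1: 22 + 11 = 33
  shelf 2: 21 + 10 = 31
  shelf 3: 21 + 7 + 6 = 34
  shelf 4: 8 + 8 + 7 + 7 = 30
This matches the lower bound, so 4 is optimal.

4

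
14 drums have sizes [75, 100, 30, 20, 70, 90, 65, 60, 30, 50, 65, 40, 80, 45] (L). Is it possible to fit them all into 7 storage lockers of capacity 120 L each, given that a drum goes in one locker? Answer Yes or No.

No

Total = 820 L; ⌈820/120⌉ = 7.
The bound of 7 does not rule out 7, but exhaustive search shows no assignment into 7 storage lockers of capacity 120 L exists — the minimum is 8.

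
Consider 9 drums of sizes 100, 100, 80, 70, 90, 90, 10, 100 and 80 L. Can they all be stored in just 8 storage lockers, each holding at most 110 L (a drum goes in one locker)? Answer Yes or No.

A valid assignment using 8 storage lockers:
  locker 1: 100 + 10 = 110
  locker 2: 100 = 100
  locker 3: 100 = 100
  locker 4: 90 = 90
  locker 5: 90 = 90
  locker 6: 80 = 80
  locker 7: 80 = 80
  locker 8: 70 = 70
Every load is within 110 L, so 8 storage lockers suffice.

Yes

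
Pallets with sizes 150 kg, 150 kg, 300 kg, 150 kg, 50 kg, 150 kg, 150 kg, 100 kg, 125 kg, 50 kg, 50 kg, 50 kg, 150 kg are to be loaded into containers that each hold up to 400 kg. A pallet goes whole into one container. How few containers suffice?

5

Total = 300 + 150 + 150 + 150 + 150 + 150 + 150 + 125 + 100 + 50 + 50 + 50 + 50 = 1625 kg.
Lower bound: ⌈1625/400⌉ = 5 containers.
A packing using 5 containers:
  container 1: 300 + 100 = 400
  container 2: 150 + 150 + 50 + 50 = 400
  container 3: 150 + 150 + 50 + 50 = 400
  container 4: 150 + 150 = 300
  container 5: 125 = 125
This matches the lower bound, so 5 is optimal.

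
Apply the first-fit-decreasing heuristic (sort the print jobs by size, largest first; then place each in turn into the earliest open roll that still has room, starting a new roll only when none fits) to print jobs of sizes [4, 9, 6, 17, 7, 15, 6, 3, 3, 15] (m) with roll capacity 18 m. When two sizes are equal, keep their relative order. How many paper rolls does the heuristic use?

Sorted descending: 17, 15, 15, 9, 7, 6, 6, 4, 3, 3.
  17 → roll 1 (new)  [load 17/18]
  15 → roll 2 (new)  [load 15/18]
  15 → roll 3 (new)  [load 15/18]
  9 → roll 4 (new)  [load 9/18]
  7 → roll 4  [load 16/18]
  6 → roll 5 (new)  [load 6/18]
  6 → roll 5  [load 12/18]
  4 → roll 5  [load 16/18]
  3 → roll 2  [load 18/18]
  3 → roll 3  [load 18/18]
5 paper rolls opened.

5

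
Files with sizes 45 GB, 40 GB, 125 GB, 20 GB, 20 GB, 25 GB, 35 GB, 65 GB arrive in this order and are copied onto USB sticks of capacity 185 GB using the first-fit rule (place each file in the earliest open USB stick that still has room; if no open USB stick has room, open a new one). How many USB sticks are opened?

3

  45 → USB stick 1 (new)  [load 45/185]
  40 → USB stick 1  [load 85/185]
  125 → USB stick 2 (new)  [load 125/185]
  20 → USB stick 1  [load 105/185]
  20 → USB stick 1  [load 125/185]
  25 → USB stick 1  [load 150/185]
  35 → USB stick 1  [load 185/185]
  65 → USB stick 3 (new)  [load 65/185]
3 USB sticks opened.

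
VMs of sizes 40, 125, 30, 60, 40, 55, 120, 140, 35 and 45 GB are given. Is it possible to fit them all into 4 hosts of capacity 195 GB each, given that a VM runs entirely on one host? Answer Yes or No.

A valid assignment using 4 hosts:
  host 1: 140 + 55 = 195
  host 2: 125 + 60 = 185
  host 3: 120 + 45 + 30 = 195
  host 4: 40 + 40 + 35 = 115
Every load is within 195 GB, so 4 hosts suffice.

Yes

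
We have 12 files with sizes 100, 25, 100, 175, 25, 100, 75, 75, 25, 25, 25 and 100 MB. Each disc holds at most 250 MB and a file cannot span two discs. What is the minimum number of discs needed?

4

Total = 175 + 100 + 100 + 100 + 100 + 75 + 75 + 25 + 25 + 25 + 25 + 25 = 850 MB.
Lower bound: ⌈850/250⌉ = 4 discs.
A packing using 4 discs:
  disc 1: 175 + 75 = 250
  disc 2: 100 + 100 + 25 + 25 = 250
  disc 3: 100 + 100 + 25 + 25 = 250
  disc 4: 75 + 25 = 100
This matches the lower bound, so 4 is optimal.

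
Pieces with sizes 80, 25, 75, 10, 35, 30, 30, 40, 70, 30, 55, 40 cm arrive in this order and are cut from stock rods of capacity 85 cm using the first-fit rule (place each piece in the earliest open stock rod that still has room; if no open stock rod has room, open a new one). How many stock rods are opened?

8

  80 → stock rod 1 (new)  [load 80/85]
  25 → stock rod 2 (new)  [load 25/85]
  75 → stock rod 3 (new)  [load 75/85]
  10 → stock rod 2  [load 35/85]
  35 → stock rod 2  [load 70/85]
  30 → stock rod 4 (new)  [load 30/85]
  30 → stock rod 4  [load 60/85]
  40 → stock rod 5 (new)  [load 40/85]
  70 → stock rod 6 (new)  [load 70/85]
  30 → stock rod 5  [load 70/85]
  55 → stock rod 7 (new)  [load 55/85]
  40 → stock rod 8 (new)  [load 40/85]
8 stock rods opened.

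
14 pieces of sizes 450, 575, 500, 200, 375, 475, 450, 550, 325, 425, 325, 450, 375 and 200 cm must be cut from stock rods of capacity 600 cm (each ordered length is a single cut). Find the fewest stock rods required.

12

Total = 575 + 550 + 500 + 475 + 450 + 450 + 450 + 425 + 375 + 375 + 325 + 325 + 200 + 200 = 5675 cm.
Lower bound: ⌈5675/600⌉ = 10 stock rods.
Also, 12 pieces each exceed 300 cm, and no two of those can share a stock rod, so at least 12 stock rods are needed.
A packing using 12 stock rods:
  stock rod 1: 575 = 575
  stock rod 2: 550 = 550
  stock rod 3: 500 = 500
  stock rod 4: 475 = 475
  stock rod 5: 450 = 450
  stock rod 6: 450 = 450
  stock rod 7: 450 = 450
  stock rod 8: 425 = 425
  stock rod 9: 375 + 200 = 575
  stock rod 10: 375 + 200 = 575
  stock rod 11: 325 = 325
  stock rod 12: 325 = 325
This matches the lower bound, so 12 is optimal.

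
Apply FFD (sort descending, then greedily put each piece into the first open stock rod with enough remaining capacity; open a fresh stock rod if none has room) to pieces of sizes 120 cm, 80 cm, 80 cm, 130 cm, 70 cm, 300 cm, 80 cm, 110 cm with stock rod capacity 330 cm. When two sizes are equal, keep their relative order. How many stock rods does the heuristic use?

4

Sorted descending: 300, 130, 120, 110, 80, 80, 80, 70.
  300 → stock rod 1 (new)  [load 300/330]
  130 → stock rod 2 (new)  [load 130/330]
  120 → stock rod 2  [load 250/330]
  110 → stock rod 3 (new)  [load 110/330]
  80 → stock rod 2  [load 330/330]
  80 → stock rod 3  [load 190/330]
  80 → stock rod 3  [load 270/330]
  70 → stock rod 4 (new)  [load 70/330]
4 stock rods opened.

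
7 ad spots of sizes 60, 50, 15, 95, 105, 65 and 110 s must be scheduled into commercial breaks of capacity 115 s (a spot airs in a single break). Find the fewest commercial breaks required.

5

Total = 110 + 105 + 95 + 65 + 60 + 50 + 15 = 500 s.
Lower bound: ⌈500/115⌉ = 5 commercial breaks.
A packing using 5 commercial breaks:
  break 1: 110 = 110
  break 2: 105 = 105
  break 3: 95 + 15 = 110
  break 4: 65 + 50 = 115
  break 5: 60 = 60
This matches the lower bound, so 5 is optimal.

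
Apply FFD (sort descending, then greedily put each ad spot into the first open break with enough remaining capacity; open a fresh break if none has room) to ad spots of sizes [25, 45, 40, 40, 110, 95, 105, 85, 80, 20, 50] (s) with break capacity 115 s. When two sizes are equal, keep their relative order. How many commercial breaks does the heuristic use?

Sorted descending: 110, 105, 95, 85, 80, 50, 45, 40, 40, 25, 20.
  110 → break 1 (new)  [load 110/115]
  105 → break 2 (new)  [load 105/115]
  95 → break 3 (new)  [load 95/115]
  85 → break 4 (new)  [load 85/115]
  80 → break 5 (new)  [load 80/115]
  50 → break 6 (new)  [load 50/115]
  45 → break 6  [load 95/115]
  40 → break 7 (new)  [load 40/115]
  40 → break 7  [load 80/115]
  25 → break 4  [load 110/115]
  20 → break 3  [load 115/115]
7 commercial breaks opened.

7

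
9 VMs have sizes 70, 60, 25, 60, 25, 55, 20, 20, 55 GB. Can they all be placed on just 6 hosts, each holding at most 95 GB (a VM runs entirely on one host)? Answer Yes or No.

Yes

A valid assignment using 5 hosts:
  host 1: 70 + 25 = 95
  host 2: 60 + 25 = 85
  host 3: 60 + 20 = 80
  host 4: 55 + 20 = 75
  host 5: 55 = 55
That uses only 5 ≤ 6, so 6 hosts are enough.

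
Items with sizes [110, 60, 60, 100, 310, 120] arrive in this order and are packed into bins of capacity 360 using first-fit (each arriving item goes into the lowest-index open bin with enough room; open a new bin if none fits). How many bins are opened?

3

  110 → bin 1 (new)  [load 110/360]
  60 → bin 1  [load 170/360]
  60 → bin 1  [load 230/360]
  100 → bin 1  [load 330/360]
  310 → bin 2 (new)  [load 310/360]
  120 → bin 3 (new)  [load 120/360]
3 bins opened.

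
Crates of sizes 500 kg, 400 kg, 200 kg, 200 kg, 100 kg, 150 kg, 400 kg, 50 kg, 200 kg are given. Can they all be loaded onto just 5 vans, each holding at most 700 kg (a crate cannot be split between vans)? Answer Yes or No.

A valid assignment using 4 vans:
  van 1: 500 + 200 = 700
  van 2: 400 + 200 + 100 = 700
  van 3: 400 + 200 + 50 = 650
  van 4: 150 = 150
That uses only 4 ≤ 5, so 5 vans are enough.

Yes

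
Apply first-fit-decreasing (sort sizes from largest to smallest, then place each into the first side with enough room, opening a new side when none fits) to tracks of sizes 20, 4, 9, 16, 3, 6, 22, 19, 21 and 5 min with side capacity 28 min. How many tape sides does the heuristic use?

Sorted descending: 22, 21, 20, 19, 16, 9, 6, 5, 4, 3.
  22 → side 1 (new)  [load 22/28]
  21 → side 2 (new)  [load 21/28]
  20 → side 3 (new)  [load 20/28]
  19 → side 4 (new)  [load 19/28]
  16 → side 5 (new)  [load 16/28]
  9 → side 4  [load 28/28]
  6 → side 1  [load 28/28]
  5 → side 2  [load 26/28]
  4 → side 3  [load 24/28]
  3 → side 3  [load 27/28]
5 tape sides opened.

5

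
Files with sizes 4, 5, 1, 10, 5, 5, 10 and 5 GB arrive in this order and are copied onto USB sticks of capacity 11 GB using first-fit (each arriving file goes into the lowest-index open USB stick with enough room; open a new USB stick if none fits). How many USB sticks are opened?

  4 → USB stick 1 (new)  [load 4/11]
  5 → USB stick 1  [load 9/11]
  1 → USB stick 1  [load 10/11]
  10 → USB stick 2 (new)  [load 10/11]
  5 → USB stick 3 (new)  [load 5/11]
  5 → USB stick 3  [load 10/11]
  10 → USB stick 4 (new)  [load 10/11]
  5 → USB stick 5 (new)  [load 5/11]
5 USB sticks opened.

5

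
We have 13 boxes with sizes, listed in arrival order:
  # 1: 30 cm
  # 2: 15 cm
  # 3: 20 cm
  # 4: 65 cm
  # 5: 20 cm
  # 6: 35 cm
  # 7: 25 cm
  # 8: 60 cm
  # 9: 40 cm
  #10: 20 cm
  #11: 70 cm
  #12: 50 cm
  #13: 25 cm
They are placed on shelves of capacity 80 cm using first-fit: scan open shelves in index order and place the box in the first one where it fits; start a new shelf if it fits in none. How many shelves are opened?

7

  30 → shelf 1 (new)  [load 30/80]
  15 → shelf 1  [load 45/80]
  20 → shelf 1  [load 65/80]
  65 → shelf 2 (new)  [load 65/80]
  20 → shelf 3 (new)  [load 20/80]
  35 → shelf 3  [load 55/80]
  25 → shelf 3  [load 80/80]
  60 → shelf 4 (new)  [load 60/80]
  40 → shelf 5 (new)  [load 40/80]
  20 → shelf 4  [load 80/80]
  70 → shelf 6 (new)  [load 70/80]
  50 → shelf 7 (new)  [load 50/80]
  25 → shelf 5  [load 65/80]
7 shelves opened.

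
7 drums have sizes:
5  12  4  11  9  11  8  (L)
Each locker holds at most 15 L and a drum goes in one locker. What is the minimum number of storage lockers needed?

5

Total = 12 + 11 + 11 + 9 + 8 + 5 + 4 = 60 L.
Lower bound: ⌈60/15⌉ = 4 storage lockers.
Also, 5 drums each exceed 15/2 L, and no two of those can share a locker, so at least 5 storage lockers are needed.
A packing using 5 storage lockers:
  locker 1: 12 = 12
  locker 2: 11 + 4 = 15
  locker 3: 11 = 11
  locker 4: 9 + 5 = 14
  locker 5: 8 = 8
This matches the lower bound, so 5 is optimal.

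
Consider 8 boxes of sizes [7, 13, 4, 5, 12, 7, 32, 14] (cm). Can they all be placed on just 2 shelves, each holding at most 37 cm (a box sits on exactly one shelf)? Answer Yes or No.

Total = 94 cm; ⌈94/37⌉ = 3.
At least 3 shelves are required, but only 2 are allowed.

No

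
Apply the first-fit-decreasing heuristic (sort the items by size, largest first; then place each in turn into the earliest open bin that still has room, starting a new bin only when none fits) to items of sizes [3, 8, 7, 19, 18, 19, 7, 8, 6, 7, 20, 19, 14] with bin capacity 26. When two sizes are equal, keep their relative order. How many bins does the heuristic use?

6

Sorted descending: 20, 19, 19, 19, 18, 14, 8, 8, 7, 7, 7, 6, 3.
  20 → bin 1 (new)  [load 20/26]
  19 → bin 2 (new)  [load 19/26]
  19 → bin 3 (new)  [load 19/26]
  19 → bin 4 (new)  [load 19/26]
  18 → bin 5 (new)  [load 18/26]
  14 → bin 6 (new)  [load 14/26]
  8 → bin 5  [load 26/26]
  8 → bin 6  [load 22/26]
  7 → bin 2  [load 26/26]
  7 → bin 3  [load 26/26]
  7 → bin 4  [load 26/26]
  6 → bin 1  [load 26/26]
  3 → bin 6  [load 25/26]
6 bins opened.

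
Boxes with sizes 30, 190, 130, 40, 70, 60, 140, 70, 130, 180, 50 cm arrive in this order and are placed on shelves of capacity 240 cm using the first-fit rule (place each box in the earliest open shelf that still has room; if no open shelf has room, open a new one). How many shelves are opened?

  30 → shelf 1 (new)  [load 30/240]
  190 → shelf 1  [load 220/240]
  130 → shelf 2 (new)  [load 130/240]
  40 → shelf 2  [load 170/240]
  70 → shelf 2  [load 240/240]
  60 → shelf 3 (new)  [load 60/240]
  140 → shelf 3  [load 200/240]
  70 → shelf 4 (new)  [load 70/240]
  130 → shelf 4  [load 200/240]
  180 → shelf 5 (new)  [load 180/240]
  50 → shelf 5  [load 230/240]
5 shelves opened.

5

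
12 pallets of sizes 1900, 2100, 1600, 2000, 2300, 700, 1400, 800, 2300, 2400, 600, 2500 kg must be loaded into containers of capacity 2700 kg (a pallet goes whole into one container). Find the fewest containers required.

Total = 2500 + 2400 + 2300 + 2300 + 2100 + 2000 + 1900 + 1600 + 1400 + 800 + 700 + 600 = 20600 kg.
Lower bound: ⌈20600/2700⌉ = 8 containers.
Also, 9 pallets each exceed 1350 kg, and no two of those can share a container, so at least 9 containers are needed.
A packing using 9 containers:
  container 1: 2500 = 2500
  container 2: 2400 = 2400
  container 3: 2300 = 2300
  container 4: 2300 = 2300
  container 5: 2100 + 600 = 2700
  container 6: 2000 + 700 = 2700
  container 7: 1900 + 800 = 2700
  container 8: 1600 = 1600
  container 9: 1400 = 1400
This matches the lower bound, so 9 is optimal.

9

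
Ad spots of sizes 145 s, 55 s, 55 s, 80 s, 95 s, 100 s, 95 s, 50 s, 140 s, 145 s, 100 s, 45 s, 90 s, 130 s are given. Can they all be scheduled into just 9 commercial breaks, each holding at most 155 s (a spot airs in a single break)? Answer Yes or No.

No

Total = 1325 s; ⌈1325/155⌉ = 9.
10 ad spots each exceed half the capacity and cannot share a break, forcing at least 10 commercial breaks.
At least 10 commercial breaks are required, but only 9 are allowed.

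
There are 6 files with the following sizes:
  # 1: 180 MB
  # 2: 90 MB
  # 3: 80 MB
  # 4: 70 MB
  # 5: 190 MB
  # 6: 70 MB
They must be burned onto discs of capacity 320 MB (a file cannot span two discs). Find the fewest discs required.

3

Total = 190 + 180 + 90 + 80 + 70 + 70 = 680 MB.
Lower bound: ⌈680/320⌉ = 3 discs.
A packing using 3 discs:
  disc 1: 190 + 90 = 280
  disc 2: 180 + 80 = 260
  disc 3: 70 + 70 = 140
This matches the lower bound, so 3 is optimal.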